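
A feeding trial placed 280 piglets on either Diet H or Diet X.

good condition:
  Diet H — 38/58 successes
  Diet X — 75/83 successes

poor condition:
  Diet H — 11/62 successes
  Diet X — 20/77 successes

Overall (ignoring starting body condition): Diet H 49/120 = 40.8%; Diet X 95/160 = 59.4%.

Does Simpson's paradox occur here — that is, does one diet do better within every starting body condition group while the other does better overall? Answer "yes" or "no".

Within each starting body condition level (good condition 65.5% vs 90.4%; poor condition 17.7% vs 26.0%), Diet X has the higher rate every time. Pooled: 40.8% vs 59.4% — Diet X has the higher rate overall. They agree.

no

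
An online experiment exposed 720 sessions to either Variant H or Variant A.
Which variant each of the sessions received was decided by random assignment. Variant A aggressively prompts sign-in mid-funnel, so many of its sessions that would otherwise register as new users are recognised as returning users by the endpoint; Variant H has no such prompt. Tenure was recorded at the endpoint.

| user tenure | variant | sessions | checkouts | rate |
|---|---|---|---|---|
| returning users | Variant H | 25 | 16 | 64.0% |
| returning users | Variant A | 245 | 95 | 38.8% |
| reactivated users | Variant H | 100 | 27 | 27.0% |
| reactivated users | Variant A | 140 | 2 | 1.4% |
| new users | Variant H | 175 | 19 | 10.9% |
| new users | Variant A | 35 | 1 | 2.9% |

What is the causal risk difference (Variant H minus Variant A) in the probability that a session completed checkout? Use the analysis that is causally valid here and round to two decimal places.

Variant H is higher inside every user tenure stratum but Variant A is higher in aggregate. Whether to stratify depends on how user tenure relates to the variant.
The distribution of user tenure is itself part of what the variant does — it is an intermediate outcome. Holding it fixed would remove that part of the effect; the total effect is the pooled difference.
The causal difference is the pooled difference: 0.207 − 0.233 = -0.027.

-0.03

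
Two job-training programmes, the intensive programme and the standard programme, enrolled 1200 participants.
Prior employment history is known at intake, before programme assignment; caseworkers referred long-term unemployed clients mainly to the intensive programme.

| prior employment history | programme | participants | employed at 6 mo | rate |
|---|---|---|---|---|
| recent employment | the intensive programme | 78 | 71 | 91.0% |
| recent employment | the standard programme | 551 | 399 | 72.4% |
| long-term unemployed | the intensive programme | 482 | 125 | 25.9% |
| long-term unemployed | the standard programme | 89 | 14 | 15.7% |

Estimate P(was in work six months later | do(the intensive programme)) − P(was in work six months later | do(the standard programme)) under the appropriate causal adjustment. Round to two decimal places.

Nothing the programme does changes prior employment history; the imbalance is an allocation artefact. With prior employment history also predicting the outcome, the pooled figure is confounded, and the within-stratum comparison is the causal one.
Adjusting over the population distribution of prior employment history: 0.524·(0.910−0.724) + 0.476·(0.259−0.157) = +0.146.

+0.15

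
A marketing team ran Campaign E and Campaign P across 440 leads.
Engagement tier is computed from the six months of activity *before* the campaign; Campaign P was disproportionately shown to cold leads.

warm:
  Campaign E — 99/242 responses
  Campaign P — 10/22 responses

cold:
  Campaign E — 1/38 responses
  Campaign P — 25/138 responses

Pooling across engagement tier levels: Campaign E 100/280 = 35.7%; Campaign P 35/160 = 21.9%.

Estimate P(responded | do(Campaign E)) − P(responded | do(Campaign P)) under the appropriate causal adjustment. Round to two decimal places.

-0.09

Campaign P is higher inside every engagement tier stratum but Campaign E is higher in aggregate. Whether to stratify depends on how engagement tier relates to the campaign.
Engagement tier differs across campaigns for reasons unrelated to any effect of the campaign itself, and it separately predicts the outcome — a classic confounder. We must compare within engagement tier levels.
Adjusting over the population distribution of engagement tier: 0.600·(0.409−0.455) + 0.400·(0.026−0.181) = -0.089.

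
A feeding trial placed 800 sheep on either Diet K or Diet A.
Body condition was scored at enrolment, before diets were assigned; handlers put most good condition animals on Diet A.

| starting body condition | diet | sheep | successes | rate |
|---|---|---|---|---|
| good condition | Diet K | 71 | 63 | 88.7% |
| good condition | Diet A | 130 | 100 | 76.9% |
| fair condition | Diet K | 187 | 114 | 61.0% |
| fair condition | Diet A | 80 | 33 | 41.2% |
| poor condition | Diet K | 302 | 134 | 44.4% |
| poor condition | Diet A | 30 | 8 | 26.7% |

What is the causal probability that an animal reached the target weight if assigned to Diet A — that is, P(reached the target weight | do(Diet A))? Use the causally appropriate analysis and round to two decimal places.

0.44

The imbalance in starting body condition arose from how sheep were allocated, not from anything the diet did; and starting body condition independently affects the outcome. The pooled gap is confounded — condition on starting body condition.
Standardising Diet A to the population starting body condition mix: 0.251·100/130 + 0.334·33/80 + 0.415·8/30 = 0.442.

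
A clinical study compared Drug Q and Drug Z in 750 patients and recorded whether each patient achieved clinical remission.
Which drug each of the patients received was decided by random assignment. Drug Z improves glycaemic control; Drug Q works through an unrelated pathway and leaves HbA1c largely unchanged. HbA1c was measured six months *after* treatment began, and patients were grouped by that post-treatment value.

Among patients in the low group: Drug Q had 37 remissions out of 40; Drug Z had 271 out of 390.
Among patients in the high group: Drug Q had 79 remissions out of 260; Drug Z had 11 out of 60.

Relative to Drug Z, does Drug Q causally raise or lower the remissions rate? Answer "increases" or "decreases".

The HbA1c-specific comparison favours Drug Q throughout, but the pooled figures favour Drug Z. The question is whether to condition on HbA1c.
The distribution of HbA1c is itself part of what the drug does — it is an intermediate outcome. Holding it fixed would remove that part of the effect; the total effect is the pooled difference.
Pooled: Drug Q 38.7% vs Drug Z 62.7%; Drug Z is higher overall.

decreases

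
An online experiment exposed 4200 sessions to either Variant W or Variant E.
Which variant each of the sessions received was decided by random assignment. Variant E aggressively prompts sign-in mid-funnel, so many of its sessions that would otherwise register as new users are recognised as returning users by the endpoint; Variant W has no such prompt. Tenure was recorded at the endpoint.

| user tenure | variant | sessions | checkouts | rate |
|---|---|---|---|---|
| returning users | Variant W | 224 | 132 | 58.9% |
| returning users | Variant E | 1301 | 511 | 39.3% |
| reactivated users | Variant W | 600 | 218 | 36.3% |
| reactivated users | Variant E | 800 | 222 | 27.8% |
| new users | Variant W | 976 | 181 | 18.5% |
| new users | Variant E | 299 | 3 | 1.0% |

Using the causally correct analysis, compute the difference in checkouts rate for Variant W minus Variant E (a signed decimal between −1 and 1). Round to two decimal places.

-0.01

Variant W is higher inside every user tenure stratum but Variant E is higher in aggregate. Whether to stratify depends on how user tenure relates to the variant.
Because the variant influences user tenure, user tenure is a post-treatment mediator, not a confounder. Stratifying on it would bias the estimate; the causal effect is the crude pooled difference.
The causal difference is the pooled difference: 0.295 − 0.307 = -0.012.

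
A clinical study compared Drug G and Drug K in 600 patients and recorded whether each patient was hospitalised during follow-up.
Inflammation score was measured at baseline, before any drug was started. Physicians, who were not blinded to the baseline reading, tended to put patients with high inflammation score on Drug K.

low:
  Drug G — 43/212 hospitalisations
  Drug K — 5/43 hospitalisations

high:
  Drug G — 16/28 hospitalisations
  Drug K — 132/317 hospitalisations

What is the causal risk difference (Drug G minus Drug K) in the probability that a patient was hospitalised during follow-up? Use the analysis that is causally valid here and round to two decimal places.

+0.13

The stratified and pooled comparisons disagree (Drug K wins within each inflammation score; Drug G wins overall), so the answer turns on the causal role of inflammation score.
Inflammation score is set before the drug has any effect — it is not caused by the drug — and it independently drives the outcome. That makes it a confounder, so the causal comparison is within inflammation score levels.
Adjusting over the population distribution of inflammation score: 0.425·(0.203−0.116) + 0.575·(0.571−0.416) = +0.126.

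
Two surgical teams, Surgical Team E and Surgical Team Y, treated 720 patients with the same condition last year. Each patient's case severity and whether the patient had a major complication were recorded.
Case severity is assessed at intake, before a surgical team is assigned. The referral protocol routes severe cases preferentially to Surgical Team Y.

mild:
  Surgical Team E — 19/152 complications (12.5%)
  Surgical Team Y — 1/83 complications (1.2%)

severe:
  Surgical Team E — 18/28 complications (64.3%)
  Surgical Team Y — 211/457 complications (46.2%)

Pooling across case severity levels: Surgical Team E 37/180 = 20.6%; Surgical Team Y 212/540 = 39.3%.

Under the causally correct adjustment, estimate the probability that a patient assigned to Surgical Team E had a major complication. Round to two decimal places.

0.47

Here case severity is a common cause — it drives both which surgical team a case falls under and the outcome. The crude comparison mixes populations; the stratum-specific rates are the causally relevant ones.
Standardising Surgical Team E to the population case severity mix: 0.326·19/152 + 0.674·18/28 = 0.474.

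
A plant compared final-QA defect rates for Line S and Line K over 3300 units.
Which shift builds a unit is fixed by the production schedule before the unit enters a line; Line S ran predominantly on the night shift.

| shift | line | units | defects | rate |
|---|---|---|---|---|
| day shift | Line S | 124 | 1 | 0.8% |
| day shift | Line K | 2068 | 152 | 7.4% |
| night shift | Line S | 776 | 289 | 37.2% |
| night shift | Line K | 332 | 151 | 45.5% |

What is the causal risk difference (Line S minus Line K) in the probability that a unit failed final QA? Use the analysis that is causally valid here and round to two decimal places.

Since shift is a pre-existing factor (not a product of the line) and it affects the outcome on its own, it is a confounder. The stratified rates, not the pooled rate, identify the causal effect.
Adjusting over the population distribution of shift: 0.664·(0.008−0.074) + 0.336·(0.372−0.455) = -0.071.

-0.07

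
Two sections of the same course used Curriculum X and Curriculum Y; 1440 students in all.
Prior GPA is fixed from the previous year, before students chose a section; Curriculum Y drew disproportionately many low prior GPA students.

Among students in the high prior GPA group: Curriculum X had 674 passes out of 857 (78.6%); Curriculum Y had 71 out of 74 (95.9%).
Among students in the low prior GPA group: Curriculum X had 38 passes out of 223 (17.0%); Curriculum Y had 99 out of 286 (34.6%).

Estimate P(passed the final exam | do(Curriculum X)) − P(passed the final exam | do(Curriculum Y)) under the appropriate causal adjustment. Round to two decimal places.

Nothing the teaching method does changes prior GPA band; the imbalance is an allocation artefact. With prior GPA band also predicting the outcome, the pooled figure is confounded, and the within-stratum comparison is the causal one.
Adjusting over the population distribution of prior GPA band: 0.647·(0.786−0.959) + 0.353·(0.170−0.346) = -0.174.

-0.17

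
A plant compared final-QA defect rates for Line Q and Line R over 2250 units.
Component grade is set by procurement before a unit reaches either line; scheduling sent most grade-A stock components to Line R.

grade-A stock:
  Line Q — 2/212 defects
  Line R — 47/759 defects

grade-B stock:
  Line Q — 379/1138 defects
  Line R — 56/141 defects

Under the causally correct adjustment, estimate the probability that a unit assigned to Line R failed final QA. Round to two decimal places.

0.25

Since component grade is a pre-existing factor (not a product of the line) and it affects the outcome on its own, it is a confounder. The stratified rates, not the pooled rate, identify the causal effect.
Standardising Line R to the population component grade mix: 0.432·47/759 + 0.568·56/141 = 0.252.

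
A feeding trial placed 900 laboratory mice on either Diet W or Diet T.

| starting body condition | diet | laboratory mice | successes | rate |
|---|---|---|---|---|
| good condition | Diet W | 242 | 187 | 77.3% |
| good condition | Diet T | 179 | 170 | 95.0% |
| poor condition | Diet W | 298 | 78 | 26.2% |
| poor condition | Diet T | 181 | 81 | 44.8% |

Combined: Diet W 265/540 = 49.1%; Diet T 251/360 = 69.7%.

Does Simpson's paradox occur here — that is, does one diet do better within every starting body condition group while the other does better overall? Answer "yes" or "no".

no

Within each starting body condition level (good condition 77.3% vs 95.0%; poor condition 26.2% vs 44.8%), Diet T has the higher rate every time. Pooled: 49.1% vs 69.7% — Diet T has the higher rate overall. They agree.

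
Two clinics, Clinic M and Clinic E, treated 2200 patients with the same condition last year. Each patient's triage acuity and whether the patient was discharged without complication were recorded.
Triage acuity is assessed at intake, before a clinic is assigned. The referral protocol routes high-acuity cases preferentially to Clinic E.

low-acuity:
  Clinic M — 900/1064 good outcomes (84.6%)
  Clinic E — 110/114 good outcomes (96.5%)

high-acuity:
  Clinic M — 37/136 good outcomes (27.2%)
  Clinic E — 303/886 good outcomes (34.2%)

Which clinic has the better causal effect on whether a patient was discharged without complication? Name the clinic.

Clinic E

Triage acuity differs across clinics for reasons unrelated to any effect of the clinic itself, and it separately predicts the outcome — a classic confounder. We must compare within triage acuity levels.
Within each level — low-acuity: 84.6% vs 96.5%; high-acuity: 27.2% vs 34.2% — Clinic E is higher every time.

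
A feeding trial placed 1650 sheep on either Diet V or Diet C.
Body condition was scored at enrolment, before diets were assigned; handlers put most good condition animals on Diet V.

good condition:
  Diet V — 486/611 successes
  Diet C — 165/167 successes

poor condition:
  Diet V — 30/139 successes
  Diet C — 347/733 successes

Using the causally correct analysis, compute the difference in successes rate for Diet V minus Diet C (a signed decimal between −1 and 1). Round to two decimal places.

-0.23

Here starting body condition is a common cause — it drives both which diet a case falls under and the outcome. The crude comparison mixes populations; the stratum-specific rates are the causally relevant ones.
Adjusting over the population distribution of starting body condition: 0.472·(0.795−0.988) + 0.528·(0.216−0.473) = -0.227.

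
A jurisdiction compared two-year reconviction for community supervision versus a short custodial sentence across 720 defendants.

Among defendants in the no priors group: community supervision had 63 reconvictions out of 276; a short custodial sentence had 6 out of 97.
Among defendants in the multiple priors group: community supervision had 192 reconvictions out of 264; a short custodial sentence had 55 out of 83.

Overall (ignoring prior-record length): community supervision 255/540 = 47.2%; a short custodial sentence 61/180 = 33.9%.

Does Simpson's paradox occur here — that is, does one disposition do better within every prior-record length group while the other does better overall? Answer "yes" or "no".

no

Within each prior-record length level (no priors 22.8% vs 6.2%; multiple priors 72.7% vs 66.3%), a short custodial sentence has the lower rate every time. Pooled: 47.2% vs 33.9% — a short custodial sentence has the lower rate overall. They agree.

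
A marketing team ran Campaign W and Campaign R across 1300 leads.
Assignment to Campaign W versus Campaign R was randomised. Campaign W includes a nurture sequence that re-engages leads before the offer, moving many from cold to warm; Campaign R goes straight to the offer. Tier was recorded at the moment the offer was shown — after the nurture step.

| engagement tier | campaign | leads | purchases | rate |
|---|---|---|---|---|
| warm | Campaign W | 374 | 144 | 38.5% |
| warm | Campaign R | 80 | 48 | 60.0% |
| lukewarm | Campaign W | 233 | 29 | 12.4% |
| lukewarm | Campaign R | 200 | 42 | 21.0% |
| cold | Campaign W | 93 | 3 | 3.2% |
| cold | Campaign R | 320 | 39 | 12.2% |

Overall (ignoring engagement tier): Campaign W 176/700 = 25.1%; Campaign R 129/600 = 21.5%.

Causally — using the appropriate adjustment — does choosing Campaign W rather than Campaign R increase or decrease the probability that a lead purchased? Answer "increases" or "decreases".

increases

Engagement tier lies on the pathway campaign → engagement tier → outcome, so adjusting for it blocks the indirect effect. For the total causal effect of campaign, use the unadjusted pooled rates.
Pooled: Campaign W 25.1% vs Campaign R 21.5%; Campaign W is higher overall.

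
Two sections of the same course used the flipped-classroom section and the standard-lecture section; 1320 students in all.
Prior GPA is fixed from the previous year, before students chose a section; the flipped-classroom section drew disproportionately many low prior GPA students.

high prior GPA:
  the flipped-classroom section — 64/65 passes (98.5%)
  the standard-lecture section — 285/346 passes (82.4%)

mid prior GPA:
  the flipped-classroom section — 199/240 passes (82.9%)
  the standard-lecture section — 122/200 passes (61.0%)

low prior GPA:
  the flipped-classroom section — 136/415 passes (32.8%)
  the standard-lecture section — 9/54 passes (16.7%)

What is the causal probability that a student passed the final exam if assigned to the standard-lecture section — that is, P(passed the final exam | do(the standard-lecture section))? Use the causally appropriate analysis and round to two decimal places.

Prior GPA band differs across teaching methods for reasons unrelated to any effect of the teaching method itself, and it separately predicts the outcome — a classic confounder. We must compare within prior GPA band levels.
Standardising the standard-lecture section to the population prior GPA band mix: 0.311·285/346 + 0.333·122/200 + 0.355·9/54 = 0.519.

0.52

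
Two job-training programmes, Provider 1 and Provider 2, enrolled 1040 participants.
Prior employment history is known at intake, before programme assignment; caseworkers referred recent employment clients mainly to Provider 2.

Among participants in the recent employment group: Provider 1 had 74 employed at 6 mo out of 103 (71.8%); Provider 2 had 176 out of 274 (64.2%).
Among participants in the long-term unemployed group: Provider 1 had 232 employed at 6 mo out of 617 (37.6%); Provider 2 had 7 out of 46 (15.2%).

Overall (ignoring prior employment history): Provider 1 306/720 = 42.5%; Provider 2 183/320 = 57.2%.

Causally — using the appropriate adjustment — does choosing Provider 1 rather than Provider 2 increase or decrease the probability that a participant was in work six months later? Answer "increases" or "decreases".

increases

Here prior employment history is a common cause — it drives both which programme a case falls under and the outcome. The crude comparison mixes populations; the stratum-specific rates are the causally relevant ones.
Within each level — recent employment: 71.8% vs 64.2%; long-term unemployed: 37.6% vs 15.2% — Provider 1 is higher every time.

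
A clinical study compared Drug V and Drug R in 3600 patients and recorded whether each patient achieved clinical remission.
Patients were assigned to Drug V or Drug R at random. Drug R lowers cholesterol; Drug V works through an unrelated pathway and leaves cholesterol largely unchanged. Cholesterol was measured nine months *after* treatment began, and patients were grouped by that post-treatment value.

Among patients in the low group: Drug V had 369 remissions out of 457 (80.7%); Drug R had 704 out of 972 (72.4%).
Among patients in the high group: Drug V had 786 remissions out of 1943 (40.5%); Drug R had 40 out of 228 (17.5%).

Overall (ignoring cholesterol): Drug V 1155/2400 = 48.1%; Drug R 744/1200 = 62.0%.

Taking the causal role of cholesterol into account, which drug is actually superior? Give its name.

Stratifying would compare drugs among patients the drugs themselves sorted into cholesterol groups — a form of selection on an intermediate. The unconditioned pooled rates give the total causal effect.
Pooled: Drug V 48.1% vs Drug R 62.0%; Drug R is higher overall.

Drug R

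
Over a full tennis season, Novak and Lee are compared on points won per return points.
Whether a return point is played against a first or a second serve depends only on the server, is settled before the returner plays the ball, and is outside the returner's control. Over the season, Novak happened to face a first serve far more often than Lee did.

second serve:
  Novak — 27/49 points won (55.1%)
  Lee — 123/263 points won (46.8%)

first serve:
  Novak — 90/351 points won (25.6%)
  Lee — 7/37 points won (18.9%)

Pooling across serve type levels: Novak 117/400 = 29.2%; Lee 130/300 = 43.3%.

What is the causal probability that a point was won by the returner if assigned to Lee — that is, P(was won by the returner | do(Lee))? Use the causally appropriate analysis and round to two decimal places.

0.31

Novak is higher inside every serve type stratum but Lee is higher in aggregate. Whether to stratify depends on how serve type relates to the player.
Serve type satisfies the back-door criterion: it is not a descendant of the player, and it blocks the spurious path from player to outcome. Adjusting for it (i.e., using the within-serve type rates) gives the causal effect.
Standardising Lee to the population serve type mix: 0.446·123/263 + 0.554·7/37 = 0.313.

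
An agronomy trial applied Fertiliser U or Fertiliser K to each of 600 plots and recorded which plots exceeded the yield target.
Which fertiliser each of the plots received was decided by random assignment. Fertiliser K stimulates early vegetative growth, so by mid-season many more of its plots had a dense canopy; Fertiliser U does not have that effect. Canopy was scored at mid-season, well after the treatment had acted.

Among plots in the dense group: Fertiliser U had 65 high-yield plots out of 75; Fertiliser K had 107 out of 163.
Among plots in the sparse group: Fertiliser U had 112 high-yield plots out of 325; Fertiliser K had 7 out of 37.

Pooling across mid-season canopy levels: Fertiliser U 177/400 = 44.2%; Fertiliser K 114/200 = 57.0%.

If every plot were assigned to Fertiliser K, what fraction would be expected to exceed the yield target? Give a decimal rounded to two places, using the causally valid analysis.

0.57

Within every mid-season canopy level Fertiliser U has the higher rate, yet pooled Fertiliser K does — Simpson's reversal.
Mid-season canopy lies on the pathway fertiliser → mid-season canopy → outcome, so adjusting for it blocks the indirect effect. For the total causal effect of fertiliser, use the unadjusted pooled rates.
So P(outcome | do(Fertiliser K)) is just the pooled rate for Fertiliser K: 114/200 = 0.570.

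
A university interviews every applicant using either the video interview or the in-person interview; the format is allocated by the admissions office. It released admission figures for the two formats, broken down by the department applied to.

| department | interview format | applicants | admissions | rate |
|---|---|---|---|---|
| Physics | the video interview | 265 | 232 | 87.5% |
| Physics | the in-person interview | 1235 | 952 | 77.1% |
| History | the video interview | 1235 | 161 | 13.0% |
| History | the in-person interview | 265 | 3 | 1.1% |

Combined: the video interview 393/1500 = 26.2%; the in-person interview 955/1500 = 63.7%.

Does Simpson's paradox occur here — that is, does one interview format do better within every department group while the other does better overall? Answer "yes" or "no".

yes

Within each department level (Physics 87.5% vs 77.1%; History 13.0% vs 1.1%), the video interview has the higher rate every time. Pooled: 26.2% vs 63.7% — the in-person interview has the higher rate overall. The two comparisons disagree.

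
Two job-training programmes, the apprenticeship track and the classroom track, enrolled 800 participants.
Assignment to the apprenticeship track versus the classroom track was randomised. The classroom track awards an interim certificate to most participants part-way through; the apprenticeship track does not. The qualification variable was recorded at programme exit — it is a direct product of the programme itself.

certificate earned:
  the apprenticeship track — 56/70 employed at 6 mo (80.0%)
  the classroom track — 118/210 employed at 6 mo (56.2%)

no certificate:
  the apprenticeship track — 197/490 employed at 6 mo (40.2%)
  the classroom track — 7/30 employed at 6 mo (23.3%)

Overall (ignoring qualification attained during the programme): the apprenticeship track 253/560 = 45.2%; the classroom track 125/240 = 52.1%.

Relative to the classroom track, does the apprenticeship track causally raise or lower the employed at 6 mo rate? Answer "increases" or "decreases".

Because the programme influences qualification attained during the programme, qualification attained during the programme is a post-treatment mediator, not a confounder. Stratifying on it would bias the estimate; the causal effect is the crude pooled difference.
Pooled: the apprenticeship track 45.2% vs the classroom track 52.1%; the classroom track is higher overall.

decreases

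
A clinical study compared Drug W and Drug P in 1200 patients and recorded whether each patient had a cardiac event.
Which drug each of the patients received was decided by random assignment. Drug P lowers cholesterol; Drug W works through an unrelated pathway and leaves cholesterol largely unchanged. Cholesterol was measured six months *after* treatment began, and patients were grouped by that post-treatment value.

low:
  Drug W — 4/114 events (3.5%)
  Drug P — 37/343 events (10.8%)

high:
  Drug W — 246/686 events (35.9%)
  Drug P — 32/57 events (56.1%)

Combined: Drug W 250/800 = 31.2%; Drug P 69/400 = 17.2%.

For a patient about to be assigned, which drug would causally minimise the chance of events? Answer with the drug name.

Drug P

Stratifying would compare drugs among patients the drugs themselves sorted into cholesterol groups — a form of selection on an intermediate. The unconditioned pooled rates give the total causal effect.
Pooled: Drug W 31.2% vs Drug P 17.2%; Drug P is lower overall.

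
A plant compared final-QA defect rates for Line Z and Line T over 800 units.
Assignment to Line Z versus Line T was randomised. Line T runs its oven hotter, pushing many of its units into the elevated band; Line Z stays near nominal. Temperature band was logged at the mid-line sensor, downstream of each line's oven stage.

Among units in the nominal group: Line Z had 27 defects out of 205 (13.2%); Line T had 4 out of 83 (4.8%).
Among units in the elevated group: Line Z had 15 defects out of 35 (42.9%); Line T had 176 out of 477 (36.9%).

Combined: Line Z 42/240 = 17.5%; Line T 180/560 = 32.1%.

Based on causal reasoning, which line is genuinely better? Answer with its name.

The stratified and pooled comparisons disagree (Line T wins within each in-process temperature band; Line Z wins overall), so the answer turns on the causal role of in-process temperature band.
The distribution of in-process temperature band is itself part of what the line does — it is an intermediate outcome. Holding it fixed would remove that part of the effect; the total effect is the pooled difference.
Pooled: Line Z 17.5% vs Line T 32.1%; Line Z is lower overall.

Line Z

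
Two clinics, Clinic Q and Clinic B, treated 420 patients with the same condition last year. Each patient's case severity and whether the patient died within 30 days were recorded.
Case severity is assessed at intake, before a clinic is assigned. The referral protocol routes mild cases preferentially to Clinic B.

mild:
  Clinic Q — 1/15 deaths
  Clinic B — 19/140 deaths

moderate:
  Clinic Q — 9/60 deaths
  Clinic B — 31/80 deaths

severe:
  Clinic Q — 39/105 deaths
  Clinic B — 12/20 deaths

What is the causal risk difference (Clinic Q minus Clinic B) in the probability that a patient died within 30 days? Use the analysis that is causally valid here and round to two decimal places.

-0.17

Within every case severity level Clinic Q has the lower rate, yet pooled Clinic B does — Simpson's reversal.
Since case severity is a pre-existing factor (not a product of the clinic) and it affects the outcome on its own, it is a confounder. The stratified rates, not the pooled rate, identify the causal effect.
Adjusting over the population distribution of case severity: 0.369·(0.067−0.136) + 0.333·(0.150−0.388) + 0.298·(0.371−0.600) = -0.173.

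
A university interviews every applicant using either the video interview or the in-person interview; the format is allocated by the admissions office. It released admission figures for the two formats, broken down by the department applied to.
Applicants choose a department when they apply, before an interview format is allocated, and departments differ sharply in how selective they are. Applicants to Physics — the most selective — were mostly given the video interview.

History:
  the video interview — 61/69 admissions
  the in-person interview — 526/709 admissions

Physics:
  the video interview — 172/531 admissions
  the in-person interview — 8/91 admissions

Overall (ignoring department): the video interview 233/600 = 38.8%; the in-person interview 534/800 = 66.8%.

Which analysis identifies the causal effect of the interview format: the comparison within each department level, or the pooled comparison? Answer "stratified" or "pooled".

The department-specific comparison favours the video interview throughout, but the pooled figures favour the in-person interview. The question is whether to condition on department.
The imbalance in department arose from how applicants were allocated, not from anything the interview format did; and department independently affects the outcome. The pooled gap is confounded — condition on department.
Within each level — History: 88.4% vs 74.2%; Physics: 32.4% vs 8.8% — the video interview is higher every time.

stratified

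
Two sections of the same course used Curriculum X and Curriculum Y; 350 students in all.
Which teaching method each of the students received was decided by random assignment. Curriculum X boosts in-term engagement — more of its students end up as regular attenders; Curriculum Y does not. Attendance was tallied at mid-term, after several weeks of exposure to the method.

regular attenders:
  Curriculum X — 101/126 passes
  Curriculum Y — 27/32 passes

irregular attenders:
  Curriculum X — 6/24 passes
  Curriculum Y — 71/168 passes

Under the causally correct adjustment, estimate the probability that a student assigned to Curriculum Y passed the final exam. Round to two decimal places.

0.49

Mid-term attendance is recorded after the teaching method and is itself shifted by it — it sits on the causal path from teaching method to outcome. Conditioning on a mediator would strip out part of the effect we want; the pooled comparison gives the total causal effect.
So P(outcome | do(Curriculum Y)) is just the pooled rate for Curriculum Y: 98/200 = 0.490.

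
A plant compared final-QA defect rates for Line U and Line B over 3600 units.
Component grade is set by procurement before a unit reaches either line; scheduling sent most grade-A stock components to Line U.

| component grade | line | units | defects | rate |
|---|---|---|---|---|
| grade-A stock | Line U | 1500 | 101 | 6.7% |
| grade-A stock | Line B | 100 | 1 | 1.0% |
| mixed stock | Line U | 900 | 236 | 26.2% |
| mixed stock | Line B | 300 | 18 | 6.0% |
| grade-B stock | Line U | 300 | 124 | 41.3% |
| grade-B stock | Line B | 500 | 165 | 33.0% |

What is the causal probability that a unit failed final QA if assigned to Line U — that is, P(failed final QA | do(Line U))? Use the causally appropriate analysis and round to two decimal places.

0.21

Here component grade is a common cause — it drives both which line a case falls under and the outcome. The crude comparison mixes populations; the stratum-specific rates are the causally relevant ones.
Standardising Line U to the population component grade mix: 0.444·101/1500 + 0.333·236/900 + 0.222·124/300 = 0.209.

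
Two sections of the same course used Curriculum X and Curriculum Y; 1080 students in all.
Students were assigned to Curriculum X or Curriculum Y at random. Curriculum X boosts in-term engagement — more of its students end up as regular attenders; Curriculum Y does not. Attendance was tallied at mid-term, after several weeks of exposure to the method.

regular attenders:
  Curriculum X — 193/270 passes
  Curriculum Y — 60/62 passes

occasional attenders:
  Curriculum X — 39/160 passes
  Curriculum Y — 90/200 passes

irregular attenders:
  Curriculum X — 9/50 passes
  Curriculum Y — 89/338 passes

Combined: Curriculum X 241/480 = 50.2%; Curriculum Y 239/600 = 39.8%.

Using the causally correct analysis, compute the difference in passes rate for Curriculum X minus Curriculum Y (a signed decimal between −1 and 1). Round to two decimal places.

+0.10

Within every mid-term attendance level Curriculum Y has the higher rate, yet pooled Curriculum X does — Simpson's reversal.
Stratifying would compare teaching methods among students the teaching methods themselves sorted into mid-term attendance groups — a form of selection on an intermediate. The unconditioned pooled rates give the total causal effect.
The causal difference is the pooled difference: 0.502 − 0.398 = +0.104.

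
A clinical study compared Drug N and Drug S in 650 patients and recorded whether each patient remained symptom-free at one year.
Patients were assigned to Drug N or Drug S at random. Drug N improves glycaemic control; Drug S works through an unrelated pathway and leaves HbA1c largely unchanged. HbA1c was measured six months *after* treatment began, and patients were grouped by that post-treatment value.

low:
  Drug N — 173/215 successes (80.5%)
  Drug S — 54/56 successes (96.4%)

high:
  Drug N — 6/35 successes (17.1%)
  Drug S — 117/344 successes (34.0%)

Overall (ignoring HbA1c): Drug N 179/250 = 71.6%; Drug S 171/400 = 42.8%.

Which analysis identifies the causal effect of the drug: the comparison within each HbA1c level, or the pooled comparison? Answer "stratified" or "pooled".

pooled

Because the drug influences HbA1c, HbA1c is a post-treatment mediator, not a confounder. Stratifying on it would bias the estimate; the causal effect is the crude pooled difference.
Pooled: Drug N 71.6% vs Drug S 42.8%; Drug N is higher overall.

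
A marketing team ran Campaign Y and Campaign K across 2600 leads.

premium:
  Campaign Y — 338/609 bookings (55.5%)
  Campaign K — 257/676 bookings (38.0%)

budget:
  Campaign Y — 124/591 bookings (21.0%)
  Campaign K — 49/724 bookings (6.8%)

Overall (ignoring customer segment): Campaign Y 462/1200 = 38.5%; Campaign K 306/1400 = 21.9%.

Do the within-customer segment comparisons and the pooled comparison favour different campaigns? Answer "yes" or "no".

no

Within each customer segment level (premium 55.5% vs 38.0%; budget 21.0% vs 6.8%), Campaign Y has the higher rate every time. Pooled: 38.5% vs 21.9% — Campaign Y has the higher rate overall. They agree.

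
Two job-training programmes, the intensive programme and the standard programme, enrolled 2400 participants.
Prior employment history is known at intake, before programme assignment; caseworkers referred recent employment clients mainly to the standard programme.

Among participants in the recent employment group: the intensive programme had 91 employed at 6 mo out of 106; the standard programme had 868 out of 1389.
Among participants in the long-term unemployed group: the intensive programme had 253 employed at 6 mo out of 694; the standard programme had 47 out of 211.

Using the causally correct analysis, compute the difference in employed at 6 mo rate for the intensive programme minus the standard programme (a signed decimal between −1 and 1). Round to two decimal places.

Nothing the programme does changes prior employment history; the imbalance is an allocation artefact. With prior employment history also predicting the outcome, the pooled figure is confounded, and the within-stratum comparison is the causal one.
Adjusting over the population distribution of prior employment history: 0.623·(0.858−0.625) + 0.377·(0.365−0.223) = +0.199.

+0.20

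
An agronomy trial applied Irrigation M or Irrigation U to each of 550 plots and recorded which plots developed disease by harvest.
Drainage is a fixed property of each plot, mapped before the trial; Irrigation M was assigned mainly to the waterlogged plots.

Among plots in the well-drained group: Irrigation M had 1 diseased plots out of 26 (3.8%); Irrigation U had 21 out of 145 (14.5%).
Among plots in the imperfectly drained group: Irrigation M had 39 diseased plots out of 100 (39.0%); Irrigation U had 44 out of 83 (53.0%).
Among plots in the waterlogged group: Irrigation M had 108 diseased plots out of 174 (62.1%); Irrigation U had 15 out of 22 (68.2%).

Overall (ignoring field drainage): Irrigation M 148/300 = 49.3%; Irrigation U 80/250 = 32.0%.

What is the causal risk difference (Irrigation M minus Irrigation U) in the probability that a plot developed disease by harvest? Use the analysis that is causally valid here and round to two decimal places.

-0.10

Field drainage differs across irrigations for reasons unrelated to any effect of the irrigation itself, and it separately predicts the outcome — a classic confounder. We must compare within field drainage levels.
Adjusting over the population distribution of field drainage: 0.311·(0.038−0.145) + 0.333·(0.390−0.530) + 0.356·(0.621−0.682) = -0.101.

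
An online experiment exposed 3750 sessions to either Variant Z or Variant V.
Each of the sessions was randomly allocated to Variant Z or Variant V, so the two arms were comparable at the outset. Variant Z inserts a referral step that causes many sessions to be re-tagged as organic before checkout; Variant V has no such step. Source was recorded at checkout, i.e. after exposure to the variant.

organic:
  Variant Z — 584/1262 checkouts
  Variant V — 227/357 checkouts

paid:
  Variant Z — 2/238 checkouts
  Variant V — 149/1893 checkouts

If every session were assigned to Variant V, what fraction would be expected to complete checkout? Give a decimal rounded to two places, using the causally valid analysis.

0.17

Within every traffic source level Variant V has the higher rate, yet pooled Variant Z does — Simpson's reversal.
Because the variant influences traffic source, traffic source is a post-treatment mediator, not a confounder. Stratifying on it would bias the estimate; the causal effect is the crude pooled difference.
So P(outcome | do(Variant V)) is just the pooled rate for Variant V: 376/2250 = 0.167.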